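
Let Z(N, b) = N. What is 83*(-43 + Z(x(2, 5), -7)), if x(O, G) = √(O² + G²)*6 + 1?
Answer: -3486 + 498*√29 ≈ -804.19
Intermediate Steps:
x(O, G) = 1 + 6*√(G² + O²) (x(O, G) = √(G² + O²)*6 + 1 = 6*√(G² + O²) + 1 = 1 + 6*√(G² + O²))
83*(-43 + Z(x(2, 5), -7)) = 83*(-43 + (1 + 6*√(5² + 2²))) = 83*(-43 + (1 + 6*√(25 + 4))) = 83*(-43 + (1 + 6*√29)) = 83*(-42 + 6*√29) = -3486 + 498*√29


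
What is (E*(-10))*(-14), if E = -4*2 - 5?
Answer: -1820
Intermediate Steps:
E = -13 (E = -8 - 5 = -13)
(E*(-10))*(-14) = -13*(-10)*(-14) = 130*(-14) = -1820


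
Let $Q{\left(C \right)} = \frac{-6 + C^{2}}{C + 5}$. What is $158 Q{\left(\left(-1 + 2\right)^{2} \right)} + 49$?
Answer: $- \frac{248}{3} \approx -82.667$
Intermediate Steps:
$Q{\left(C \right)} = \frac{-6 + C^{2}}{5 + C}$
$158 Q{\left(\left(-1 + 2\right)^{2} \right)} + 49 = 158 \frac{-6 + \left(\left(-1 + 2\right)^{2}\right)^{2}}{5 + \left(-1 + 2\right)^{2}} + 49 = 158 \frac{-6 + \left(1^{2}\right)^{2}}{5 + 1^{2}} + 49 = 158 \frac{-6 + 1^{2}}{5 + 1} + 49 = 158 \frac{-6 + 1}{6} + 49 = 158 \cdot \frac{1}{6} \left(-5\right) + 49 = 158 \left(- \frac{5}{6}\right) + 49 = - \frac{395}{3} + 49 = - \frac{248}{3}$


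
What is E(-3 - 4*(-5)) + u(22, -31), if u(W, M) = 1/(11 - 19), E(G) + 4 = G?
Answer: 103/8 ≈ 12.875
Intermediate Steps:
E(G) = -4 + G
u(W, M) = -1/8 (u(W, M) = 1/(-8) = -1/8)
E(-3 - 4*(-5)) + u(22, -31) = (-4 + (-3 - 4*(-5))) - 1/8 = (-4 + (-3 + 20)) - 1/8 = (-4 + 17) - 1/8 = 13 - 1/8 = 103/8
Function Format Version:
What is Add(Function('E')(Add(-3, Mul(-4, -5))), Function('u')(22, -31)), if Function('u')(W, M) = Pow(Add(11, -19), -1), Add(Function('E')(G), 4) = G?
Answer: Rational(103, 8) ≈ 12.875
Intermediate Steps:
Function('E')(G) = Add(-4, G)
Function('u')(W, M) = Rational(-1, 8) (Function('u')(W, M) = Pow(-8, -1) = Rational(-1, 8))
Add(Function('E')(Add(-3, Mul(-4, -5))), Function('u')(22, -31)) = Add(Add(-4, Add(-3, Mul(-4, -5))), Rational(-1, 8)) = Add(Add(-4, Add(-3, 20)), Rational(-1, 8)) = Add(Add(-4, 17), Rational(-1, 8)) = Add(13, Rational(-1, 8)) = Rational(103, 8)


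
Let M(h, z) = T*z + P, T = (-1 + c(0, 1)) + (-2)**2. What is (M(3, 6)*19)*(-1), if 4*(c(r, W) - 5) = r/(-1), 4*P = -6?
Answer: -1767/2 ≈ -883.50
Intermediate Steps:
P = -3/2 (P = (1/4)*(-6) = -3/2 ≈ -1.5000)
c(r, W) = 5 - r/4 (c(r, W) = 5 + (r/(-1))/4 = 5 + (r*(-1))/4 = 5 + (-r)/4 = 5 - r/4)
T = 8 (T = (-1 + (5 - 1/4*0)) + (-2)**2 = (-1 + (5 + 0)) + 4 = (-1 + 5) + 4 = 4 + 4 = 8)
M(h, z) = -3/2 + 8*z (M(h, z) = 8*z - 3/2 = -3/2 + 8*z)
(M(3, 6)*19)*(-1) = ((-3/2 + 8*6)*19)*(-1) = ((-3/2 + 48)*19)*(-1) = ((93/2)*19)*(-1) = (1767/2)*(-1) = -1767/2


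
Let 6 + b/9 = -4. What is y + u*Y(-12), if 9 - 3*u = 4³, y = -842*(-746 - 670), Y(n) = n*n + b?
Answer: 1191282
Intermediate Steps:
b = -90 (b = -54 + 9*(-4) = -54 - 36 = -90)
Y(n) = -90 + n² (Y(n) = n*n - 90 = n² - 90 = -90 + n²)
y = 1192272 (y = -842*(-1416) = 1192272)
u = -55/3 (u = 3 - ⅓*4³ = 3 - ⅓*64 = 3 - 64/3 = -55/3 ≈ -18.333)
y + u*Y(-12) = 1192272 - 55*(-90 + (-12)²)/3 = 1192272 - 55*(-90 + 144)/3 = 1192272 - 55/3*54 = 1192272 - 990 = 1191282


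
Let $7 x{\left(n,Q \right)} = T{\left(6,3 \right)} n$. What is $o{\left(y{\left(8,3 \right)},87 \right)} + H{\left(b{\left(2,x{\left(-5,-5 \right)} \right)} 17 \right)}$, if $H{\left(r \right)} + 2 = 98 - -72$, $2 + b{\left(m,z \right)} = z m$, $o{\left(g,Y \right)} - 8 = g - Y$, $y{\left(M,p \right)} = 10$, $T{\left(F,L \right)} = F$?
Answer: $99$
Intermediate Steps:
$o{\left(g,Y \right)} = 8 + g - Y$ ($o{\left(g,Y \right)} = 8 - \left(Y - g\right) = 8 + g - Y$)
$x{\left(n,Q \right)} = \frac{6 n}{7}$
$b{\left(m,z \right)} = -2 + m z$ ($b{\left(m,z \right)} = -2 + z m = -2 + m z$)
$H{\left(r \right)} = 168$ ($H{\left(r \right)} = -2 + \left(98 - -72\right) = -2 + \left(98 + 72\right) = -2 + 170 = 168$)
$o{\left(y{\left(8,3 \right)},87 \right)} + H{\left(b{\left(2,x{\left(-5,-5 \right)} \right)} 17 \right)} = \left(8 + 10 - 87\right) + 168 = -69 + 168 = 99$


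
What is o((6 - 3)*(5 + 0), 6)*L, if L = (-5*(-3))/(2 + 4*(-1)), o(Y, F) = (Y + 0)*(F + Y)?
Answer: -4725/2 ≈ -2362.5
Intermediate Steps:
o(Y, F) = Y*(F + Y)
L = -15/2 (L = 15/(2 - 4) = 15/(-2) = 15*(-1/2) = -15/2 ≈ -7.5000)
o((6 - 3)*(5 + 0), 6)*L = (((6 - 3)*(5 + 0))*(6 + (6 - 3)*(5 + 0)))*(-15/2) = ((3*5)*(6 + 3*5))*(-15/2) = (15*(6 + 15))*(-15/2) = (15*21)*(-15/2) = 315*(-15/2) = -4725/2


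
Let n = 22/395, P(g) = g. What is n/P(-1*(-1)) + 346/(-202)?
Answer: -66113/39895 ≈ -1.6572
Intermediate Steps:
n = 22/395 (n = 22*(1/395) = 22/395 ≈ 0.055696)
n/P(-1*(-1)) + 346/(-202) = 22/(395*((-1*(-1)))) + 346/(-202) = (22/395)/1 + 346*(-1/202) = (22/395)*1 - 173/101 = 22/395 - 173/101 = -66113/39895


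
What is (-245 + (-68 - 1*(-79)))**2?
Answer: 54756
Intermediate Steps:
(-245 + (-68 - 1*(-79)))**2 = (-245 + (-68 + 79))**2 = (-245 + 11)**2 = (-234)**2 = 54756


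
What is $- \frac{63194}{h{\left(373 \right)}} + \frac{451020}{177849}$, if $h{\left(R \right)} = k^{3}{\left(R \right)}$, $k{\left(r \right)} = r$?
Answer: $\frac{7798165559878}{3076498221111} \approx 2.5348$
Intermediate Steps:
$h{\left(R \right)} = R^{3}$
$- \frac{63194}{h{\left(373 \right)}} + \frac{451020}{177849} = - \frac{63194}{373^{3}} + \frac{451020}{177849} = - \frac{63194}{51895117} + 451020 \cdot \frac{1}{177849} = \left(-63194\right) \frac{1}{51895117} + \frac{150340}{59283} = - \frac{63194}{51895117} + \frac{150340}{59283} = \frac{7798165559878}{3076498221111}$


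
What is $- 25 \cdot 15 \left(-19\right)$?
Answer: $7125$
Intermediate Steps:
$- 25 \cdot 15 \left(-19\right) = - 375 \left(-19\right) = \left(-1\right) \left(-7125\right) = 7125$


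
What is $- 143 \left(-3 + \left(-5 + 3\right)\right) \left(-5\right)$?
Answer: $-3575$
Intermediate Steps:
$- 143 \left(-3 + \left(-5 + 3\right)\right) \left(-5\right) = - 143 \left(-3 - 2\right) \left(-5\right) = - 143 \left(\left(-5\right) \left(-5\right)\right) = \left(-143\right) 25 = -3575$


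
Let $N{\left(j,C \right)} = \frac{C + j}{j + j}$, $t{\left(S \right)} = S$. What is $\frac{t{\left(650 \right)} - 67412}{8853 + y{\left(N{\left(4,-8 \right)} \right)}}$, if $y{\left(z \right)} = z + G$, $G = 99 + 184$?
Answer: $- \frac{133524}{18271} \approx -7.308$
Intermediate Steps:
$G = 283$
$N{\left(j,C \right)} = \frac{C + j}{2 j}$
$y{\left(z \right)} = 283 + z$ ($y{\left(z \right)} = z + 283 = 283 + z$)
$\frac{t{\left(650 \right)} - 67412}{8853 + y{\left(N{\left(4,-8 \right)} \right)}} = \frac{650 - 67412}{8853 + \left(283 + \frac{-8 + 4}{2 \cdot 4}\right)} = - \frac{66762}{8853 + \left(283 + \frac{1}{2} \cdot \frac{1}{4} \left(-4\right)\right)} = - \frac{66762}{8853 + \left(283 - \frac{1}{2}\right)} = - \frac{66762}{8853 + \frac{565}{2}} = - \frac{66762}{\frac{18271}{2}} = \left(-66762\right) \frac{2}{18271} = - \frac{133524}{18271}$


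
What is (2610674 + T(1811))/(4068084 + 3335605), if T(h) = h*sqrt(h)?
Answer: 2610674/7403689 + 1811*sqrt(1811)/7403689 ≈ 0.36303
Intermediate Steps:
T(h) = h**(3/2)
(2610674 + T(1811))/(4068084 + 3335605) = (2610674 + 1811**(3/2))/(4068084 + 3335605) = (2610674 + 1811*sqrt(1811))/7403689 = (2610674 + 1811*sqrt(1811))*(1/7403689) = 2610674/7403689 + 1811*sqrt(1811)/7403689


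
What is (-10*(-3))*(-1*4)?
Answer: -120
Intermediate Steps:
(-10*(-3))*(-1*4) = 30*(-4) = -120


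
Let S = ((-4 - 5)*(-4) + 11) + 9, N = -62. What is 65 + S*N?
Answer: -3407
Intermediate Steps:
S = 56 (S = (-9*(-4) + 11) + 9 = (36 + 11) + 9 = 47 + 9 = 56)
65 + S*N = 65 + 56*(-62) = 65 - 3472 = -3407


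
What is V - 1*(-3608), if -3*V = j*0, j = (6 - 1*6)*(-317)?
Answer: 3608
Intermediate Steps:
j = 0 (j = (6 - 6)*(-317) = 0*(-317) = 0)
V = 0 (V = -0*0 = -⅓*0 = 0)
V - 1*(-3608) = 0 - 1*(-3608) = 0 + 3608 = 3608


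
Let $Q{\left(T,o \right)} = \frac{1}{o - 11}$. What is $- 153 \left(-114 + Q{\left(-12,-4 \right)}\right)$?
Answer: $\frac{87261}{5} \approx 17452.0$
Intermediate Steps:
$Q{\left(T,o \right)} = \frac{1}{-11 + o}$
$- 153 \left(-114 + Q{\left(-12,-4 \right)}\right) = - 153 \left(-114 + \frac{1}{-11 - 4}\right) = - 153 \left(-114 + \frac{1}{-15}\right) = - 153 \left(-114 - \frac{1}{15}\right) = \left(-153\right) \left(- \frac{1711}{15}\right) = \frac{87261}{5}$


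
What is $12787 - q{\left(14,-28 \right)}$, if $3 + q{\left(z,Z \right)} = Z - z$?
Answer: $12832$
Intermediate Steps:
$q{\left(z,Z \right)} = -3 + Z - z$ ($q{\left(z,Z \right)} = -3 + \left(Z - z\right) = -3 + Z - z$)
$12787 - q{\left(14,-28 \right)} = 12787 - \left(-3 - 28 - 14\right) = 12787 - -45 = 12787 + 45 = 12832$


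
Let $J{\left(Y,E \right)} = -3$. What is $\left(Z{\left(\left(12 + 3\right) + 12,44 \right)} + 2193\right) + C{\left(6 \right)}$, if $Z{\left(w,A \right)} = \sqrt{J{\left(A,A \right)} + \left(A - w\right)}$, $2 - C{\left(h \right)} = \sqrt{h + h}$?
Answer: $2195 + \sqrt{14} - 2 \sqrt{3} \approx 2195.3$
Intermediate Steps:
$C{\left(h \right)} = 2 - \sqrt{2} \sqrt{h}$ ($C{\left(h \right)} = 2 - \sqrt{h + h} = 2 - \sqrt{2 h} = 2 - \sqrt{2} \sqrt{h}$)
$Z{\left(w,A \right)} = \sqrt{-3 + A - w}$ ($Z{\left(w,A \right)} = \sqrt{-3 + \left(A - w\right)} = \sqrt{-3 + A - w}$)
$\left(Z{\left(\left(12 + 3\right) + 12,44 \right)} + 2193\right) + C{\left(6 \right)} = \left(\sqrt{-3 + 44 - \left(\left(12 + 3\right) + 12\right)} + 2193\right) + \left(2 - \sqrt{2} \sqrt{6}\right) = \left(\sqrt{-3 + 44 - \left(15 + 12\right)} + 2193\right) + \left(2 - 2 \sqrt{3}\right) = \left(\sqrt{-3 + 44 - 27} + 2193\right) + \left(2 - 2 \sqrt{3}\right) = \left(\sqrt{14} + 2193\right) + \left(2 - 2 \sqrt{3}\right) = \left(2193 + \sqrt{14}\right) + \left(2 - 2 \sqrt{3}\right) = 2195 + \sqrt{14} - 2 \sqrt{3}$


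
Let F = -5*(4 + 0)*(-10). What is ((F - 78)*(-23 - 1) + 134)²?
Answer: 7806436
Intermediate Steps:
F = 200 (F = -5*4*(-10) = -20*(-10) = 200)
((F - 78)*(-23 - 1) + 134)² = ((200 - 78)*(-23 - 1) + 134)² = (122*(-24) + 134)² = (-2928 + 134)² = (-2794)² = 7806436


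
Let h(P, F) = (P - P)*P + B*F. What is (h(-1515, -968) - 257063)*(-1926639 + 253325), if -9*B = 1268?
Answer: 1817458287902/9 ≈ 2.0194e+11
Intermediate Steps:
B = -1268/9 (B = -⅑*1268 = -1268/9 ≈ -140.89)
h(P, F) = -1268*F/9 (h(P, F) = (P - P)*P - 1268*F/9 = 0*P - 1268*F/9 = 0 - 1268*F/9 = -1268*F/9)
(h(-1515, -968) - 257063)*(-1926639 + 253325) = (-1268/9*(-968) - 257063)*(-1926639 + 253325) = (1227424/9 - 257063)*(-1673314) = -1086143/9*(-1673314) = 1817458287902/9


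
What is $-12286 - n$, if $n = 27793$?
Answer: $-40079$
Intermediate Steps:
$-12286 - n = -12286 - 27793 = -40079$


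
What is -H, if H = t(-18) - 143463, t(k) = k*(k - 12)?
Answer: 142923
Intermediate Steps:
t(k) = k*(-12 + k)
H = -142923 (H = -18*(-12 - 18) - 143463 = -18*(-30) - 143463 = 540 - 143463 = -142923)
-H = -1*(-142923) = 142923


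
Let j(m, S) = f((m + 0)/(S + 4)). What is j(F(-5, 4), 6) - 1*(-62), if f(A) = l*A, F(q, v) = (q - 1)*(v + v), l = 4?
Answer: 214/5 ≈ 42.800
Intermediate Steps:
F(q, v) = 2*v*(-1 + q) (F(q, v) = (-1 + q)*(2*v) = 2*v*(-1 + q))
f(A) = 4*A
j(m, S) = 4*m/(4 + S) (j(m, S) = 4*((m + 0)/(S + 4)) = 4*(m/(4 + S)) = 4*m/(4 + S))
j(F(-5, 4), 6) - 1*(-62) = 4*(2*4*(-1 - 5))/(4 + 6) - 1*(-62) = 4*(2*4*(-6))/10 + 62 = 4*(-48)*(⅒) + 62 = -96/5 + 62 = 214/5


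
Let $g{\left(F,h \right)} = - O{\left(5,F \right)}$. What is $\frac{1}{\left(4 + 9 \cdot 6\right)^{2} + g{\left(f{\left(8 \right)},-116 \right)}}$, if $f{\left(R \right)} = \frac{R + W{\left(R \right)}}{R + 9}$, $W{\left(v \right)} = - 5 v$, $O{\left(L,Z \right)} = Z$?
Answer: $\frac{17}{57220} \approx 0.0002971$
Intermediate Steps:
$f{\left(R \right)} = - \frac{4 R}{9 + R}$ ($f{\left(R \right)} = \frac{R - 5 R}{R + 9} = \frac{\left(-4\right) R}{9 + R} = - \frac{4 R}{9 + R}$)
$g{\left(F,h \right)} = - F$
$\frac{1}{\left(4 + 9 \cdot 6\right)^{2} + g{\left(f{\left(8 \right)},-116 \right)}} = \frac{1}{\left(4 + 9 \cdot 6\right)^{2} - \left(-4\right) 8 \frac{1}{9 + 8}} = \frac{1}{\left(4 + 54\right)^{2} - \left(-4\right) 8 \cdot \frac{1}{17}} = \frac{1}{58^{2} - \left(-4\right) 8 \cdot \frac{1}{17}} = \frac{1}{3364 - - \frac{32}{17}} = \frac{1}{3364 + \frac{32}{17}} = \frac{1}{\frac{57220}{17}} = \frac{17}{57220}$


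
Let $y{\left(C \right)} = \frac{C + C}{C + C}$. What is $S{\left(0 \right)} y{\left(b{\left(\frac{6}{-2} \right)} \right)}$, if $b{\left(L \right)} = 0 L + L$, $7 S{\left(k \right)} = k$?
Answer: $0$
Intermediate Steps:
$S{\left(k \right)} = \frac{k}{7}$
$b{\left(L \right)} = L$ ($b{\left(L \right)} = 0 + L = L$)
$y{\left(C \right)} = 1$ ($y{\left(C \right)} = \frac{2 C}{2 C} = 2 C \frac{1}{2 C} = 1$)
$S{\left(0 \right)} y{\left(b{\left(\frac{6}{-2} \right)} \right)} = \frac{1}{7} \cdot 0 \cdot 1 = 0 \cdot 1 = 0$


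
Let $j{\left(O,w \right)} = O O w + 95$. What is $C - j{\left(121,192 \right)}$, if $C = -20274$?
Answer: $-2831441$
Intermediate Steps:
$j{\left(O,w \right)} = 95 + w O^{2}$ ($j{\left(O,w \right)} = O^{2} w + 95 = w O^{2} + 95 = 95 + w O^{2}$)
$C - j{\left(121,192 \right)} = -20274 - \left(95 + 192 \cdot 121^{2}\right) = -20274 - \left(95 + 192 \cdot 14641\right) = -20274 - \left(95 + 2811072\right) = -20274 - 2811167 = -2831441$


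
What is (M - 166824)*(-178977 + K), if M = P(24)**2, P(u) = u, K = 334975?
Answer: -25934355504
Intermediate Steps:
M = 576 (M = 24**2 = 576)
(M - 166824)*(-178977 + K) = (576 - 166824)*(-178977 + 334975) = -166248*155998 = -25934355504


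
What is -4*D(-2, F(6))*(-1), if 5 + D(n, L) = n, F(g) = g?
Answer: -28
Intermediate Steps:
D(n, L) = -5 + n
-4*D(-2, F(6))*(-1) = -4*(-5 - 2)*(-1) = -4*(-7)*(-1) = 28*(-1) = -28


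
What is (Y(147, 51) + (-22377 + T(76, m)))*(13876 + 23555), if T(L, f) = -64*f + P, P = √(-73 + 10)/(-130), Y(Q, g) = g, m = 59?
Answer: -977023962 - 112293*I*√7/130 ≈ -9.7702e+8 - 2285.4*I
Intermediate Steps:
P = -3*I*√7/130 (P = √(-63)*(-1/130) = (3*I*√7)*(-1/130) = -3*I*√7/130 ≈ -0.061056*I)
T(L, f) = -64*f - 3*I*√7/130
(Y(147, 51) + (-22377 + T(76, m)))*(13876 + 23555) = (51 + (-22377 + (-64*59 - 3*I*√7/130)))*(13876 + 23555) = (51 + (-22377 + (-3776 - 3*I*√7/130)))*37431 = (51 + (-26153 - 3*I*√7/130))*37431 = (-26102 - 3*I*√7/130)*37431 = -977023962 - 112293*I*√7/130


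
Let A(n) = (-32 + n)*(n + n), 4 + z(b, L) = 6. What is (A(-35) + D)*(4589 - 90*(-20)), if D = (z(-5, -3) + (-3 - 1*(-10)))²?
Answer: 30481919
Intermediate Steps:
z(b, L) = 2 (z(b, L) = -4 + 6 = 2)
D = 81 (D = (2 + (-3 - 1*(-10)))² = (2 + (-3 + 10))² = (2 + 7)² = 9² = 81)
A(n) = 2*n*(-32 + n) (A(n) = (-32 + n)*(2*n) = 2*n*(-32 + n))
(A(-35) + D)*(4589 - 90*(-20)) = (2*(-35)*(-32 - 35) + 81)*(4589 - 90*(-20)) = (2*(-35)*(-67) + 81)*(4589 + 1800) = (4690 + 81)*6389 = 4771*6389 = 30481919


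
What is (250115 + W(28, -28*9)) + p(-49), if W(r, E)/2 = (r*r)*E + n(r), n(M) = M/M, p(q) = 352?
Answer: -144667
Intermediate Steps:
n(M) = 1
W(r, E) = 2 + 2*E*r**2 (W(r, E) = 2*((r*r)*E + 1) = 2*(r**2*E + 1) = 2*(E*r**2 + 1) = 2*(1 + E*r**2) = 2 + 2*E*r**2)
(250115 + W(28, -28*9)) + p(-49) = (250115 + (2 + 2*(-28*9)*28**2)) + 352 = (250115 + (2 + 2*(-252)*784)) + 352 = (250115 + (2 - 395136)) + 352 = (250115 - 395134) + 352 = -145019 + 352 = -144667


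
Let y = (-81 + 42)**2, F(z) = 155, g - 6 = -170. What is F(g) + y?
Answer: 1676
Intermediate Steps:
g = -164 (g = 6 - 170 = -164)
y = 1521 (y = (-39)**2 = 1521)
F(g) + y = 155 + 1521 = 1676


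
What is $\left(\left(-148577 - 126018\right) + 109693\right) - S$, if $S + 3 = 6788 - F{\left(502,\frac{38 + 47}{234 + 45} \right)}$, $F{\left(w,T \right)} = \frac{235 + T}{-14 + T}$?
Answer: $- \frac{656081677}{3821} \approx -1.717 \cdot 10^{5}$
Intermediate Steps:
$F{\left(w,T \right)} = \frac{235 + T}{-14 + T}$
$S = \frac{25991135}{3821}$ ($S = -3 + \left(6788 - \frac{235 + \frac{38 + 47}{234 + 45}}{-14 + \frac{38 + 47}{234 + 45}}\right) = -3 + \left(6788 - \frac{235 + \frac{85}{279}}{-14 + \frac{85}{279}}\right) = -3 + \left(6788 - \frac{1}{- \frac{3821}{279}} \cdot \frac{65650}{279}\right) = -3 + \left(6788 - \left(- \frac{279}{3821}\right) \frac{65650}{279}\right) = -3 + \left(6788 - - \frac{65650}{3821}\right) = -3 + \left(6788 + \frac{65650}{3821}\right) = -3 + \frac{26002598}{3821} = \frac{25991135}{3821} \approx 6802.2$)
$\left(\left(-148577 - 126018\right) + 109693\right) - S = \left(\left(-148577 - 126018\right) + 109693\right) - \frac{25991135}{3821} = \left(-274595 + 109693\right) - \frac{25991135}{3821} = -164902 - \frac{25991135}{3821} = - \frac{656081677}{3821}$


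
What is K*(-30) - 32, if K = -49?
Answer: 1438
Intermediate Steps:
K*(-30) - 32 = -49*(-30) - 32 = 1470 - 32 = 1438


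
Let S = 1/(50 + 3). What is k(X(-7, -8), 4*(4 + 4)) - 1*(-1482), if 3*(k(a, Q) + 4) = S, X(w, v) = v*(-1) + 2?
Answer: 235003/159 ≈ 1478.0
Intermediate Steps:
X(w, v) = 2 - v (X(w, v) = -v + 2 = 2 - v)
S = 1/53 ≈ 0.018868
k(a, Q) = -635/159 (k(a, Q) = -4 + (1/3)*(1/53) = -4 + 1/159 = -635/159)
k(X(-7, -8), 4*(4 + 4)) - 1*(-1482) = -635/159 - 1*(-1482) = -635/159 + 1482 = 235003/159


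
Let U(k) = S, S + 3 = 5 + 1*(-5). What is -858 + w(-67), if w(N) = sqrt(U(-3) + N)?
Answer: -858 + I*sqrt(70) ≈ -858.0 + 8.3666*I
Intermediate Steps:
S = -3 (S = -3 + (5 + 1*(-5)) = -3 + (5 - 5) = -3 + 0 = -3)
U(k) = -3
w(N) = sqrt(-3 + N)
-858 + w(-67) = -858 + sqrt(-3 - 67) = -858 + sqrt(-70) = -858 + I*sqrt(70)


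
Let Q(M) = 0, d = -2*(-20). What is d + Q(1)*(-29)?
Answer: 40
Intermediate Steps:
d = 40
d + Q(1)*(-29) = 40 + 0*(-29) = 40 + 0 = 40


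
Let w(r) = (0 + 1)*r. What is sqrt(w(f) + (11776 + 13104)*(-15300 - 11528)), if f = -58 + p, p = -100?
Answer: I*sqrt(667480798) ≈ 25836.0*I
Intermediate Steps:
f = -158 (f = -58 - 100 = -158)
w(r) = r (w(r) = 1*r = r)
sqrt(w(f) + (11776 + 13104)*(-15300 - 11528)) = sqrt(-158 + (11776 + 13104)*(-15300 - 11528)) = sqrt(-158 + 24880*(-26828)) = sqrt(-158 - 667480640) = sqrt(-667480798) = I*sqrt(667480798)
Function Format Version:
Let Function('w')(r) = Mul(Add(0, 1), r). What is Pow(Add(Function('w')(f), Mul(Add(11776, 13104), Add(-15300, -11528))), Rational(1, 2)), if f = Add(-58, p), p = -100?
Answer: Mul(I, Pow(667480798, Rational(1, 2))) ≈ Mul(25836., I)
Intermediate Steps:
f = -158 (f = Add(-58, -100) = -158)
Function('w')(r) = r (Function('w')(r) = Mul(1, r) = r)
Pow(Add(Function('w')(f), Mul(Add(11776, 13104), Add(-15300, -11528))), Rational(1, 2)) = Pow(Add(-158, Mul(Add(11776, 13104), Add(-15300, -11528))), Rational(1, 2)) = Pow(Add(-158, Mul(24880, -26828)), Rational(1, 2)) = Pow(Add(-158, -667480640), Rational(1, 2)) = Pow(-667480798, Rational(1, 2)) = Mul(I, Pow(667480798, Rational(1, 2)))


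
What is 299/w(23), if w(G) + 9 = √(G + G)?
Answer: -2691/35 - 299*√46/35 ≈ -134.83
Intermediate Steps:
w(G) = -9 + √2*√G (w(G) = -9 + √(G + G) = -9 + √(2*G) = -9 + √2*√G)
299/w(23) = 299/(-9 + √2*√23) = 299/(-9 + √46)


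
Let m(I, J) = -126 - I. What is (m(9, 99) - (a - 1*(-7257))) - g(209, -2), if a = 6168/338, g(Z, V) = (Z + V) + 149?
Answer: -1312496/169 ≈ -7766.3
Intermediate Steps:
g(Z, V) = 149 + V + Z (g(Z, V) = (V + Z) + 149 = 149 + V + Z)
a = 3084/169 (a = 6168*(1/338) = 3084/169 ≈ 18.249)
(m(9, 99) - (a - 1*(-7257))) - g(209, -2) = ((-126 - 1*9) - (3084/169 - 1*(-7257))) - (149 - 2 + 209) = ((-126 - 9) - (3084/169 + 7257)) - 1*356 = (-135 - 1*1229517/169) - 356 = (-135 - 1229517/169) - 356 = -1252332/169 - 356 = -1312496/169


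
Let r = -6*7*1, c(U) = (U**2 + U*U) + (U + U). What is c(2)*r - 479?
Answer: -983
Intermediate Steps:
c(U) = 2*U + 2*U**2 (c(U) = (U**2 + U**2) + 2*U = 2*U**2 + 2*U = 2*U + 2*U**2)
r = -42 (r = -42*1 = -42)
c(2)*r - 479 = (2*2*(1 + 2))*(-42) - 479 = (2*2*3)*(-42) - 479 = 12*(-42) - 479 = -504 - 479 = -983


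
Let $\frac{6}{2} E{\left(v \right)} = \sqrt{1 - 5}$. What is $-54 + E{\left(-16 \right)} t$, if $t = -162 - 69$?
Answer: $-54 - 154 i \approx -54.0 - 154.0 i$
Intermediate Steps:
$t = -231$
$E{\left(v \right)} = \frac{2 i}{3}$ ($E{\left(v \right)} = \frac{\sqrt{1 - 5}}{3} = \frac{\sqrt{-4}}{3} = \frac{2 i}{3}$)
$-54 + E{\left(-16 \right)} t = -54 + \frac{2 i}{3} \left(-231\right) = -54 - 154 i$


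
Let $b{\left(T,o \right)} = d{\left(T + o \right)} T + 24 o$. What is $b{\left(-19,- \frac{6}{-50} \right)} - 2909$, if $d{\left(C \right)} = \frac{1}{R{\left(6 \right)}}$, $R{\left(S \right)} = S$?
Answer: $- \frac{436393}{150} \approx -2909.3$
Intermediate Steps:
$d{\left(C \right)} = \frac{1}{6}$
$b{\left(T,o \right)} = 24 o + \frac{T}{6}$ ($b{\left(T,o \right)} = \frac{T}{6} + 24 o = 24 o + \frac{T}{6}$)
$b{\left(-19,- \frac{6}{-50} \right)} - 2909 = \left(24 \left(- \frac{6}{-50}\right) + \frac{1}{6} \left(-19\right)\right) - 2909 = \left(24 \left(\left(-6\right) \left(- \frac{1}{50}\right)\right) - \frac{19}{6}\right) - 2909 = \left(24 \cdot \frac{3}{25} - \frac{19}{6}\right) - 2909 = \left(\frac{72}{25} - \frac{19}{6}\right) - 2909 = - \frac{43}{150} - 2909 = - \frac{436393}{150}$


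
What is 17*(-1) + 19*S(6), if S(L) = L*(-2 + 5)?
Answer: 325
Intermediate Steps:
S(L) = 3*L (S(L) = L*3 = 3*L)
17*(-1) + 19*S(6) = 17*(-1) + 19*(3*6) = -17 + 19*18 = -17 + 342 = 325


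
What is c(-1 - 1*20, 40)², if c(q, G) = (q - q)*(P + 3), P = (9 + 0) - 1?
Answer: 0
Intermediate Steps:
P = 8 (P = 9 - 1 = 8)
c(q, G) = 0 (c(q, G) = (q - q)*(8 + 3) = 0*11 = 0)
c(-1 - 1*20, 40)² = 0² = 0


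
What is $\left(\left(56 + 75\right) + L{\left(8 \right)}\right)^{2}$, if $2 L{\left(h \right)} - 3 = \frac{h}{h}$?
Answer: $17689$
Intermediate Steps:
$L{\left(h \right)} = 2$ ($L{\left(h \right)} = \frac{3}{2} + \frac{h \frac{1}{h}}{2} = \frac{3}{2} + \frac{1}{2} \cdot 1 = \frac{3}{2} + \frac{1}{2} = 2$)
$\left(\left(56 + 75\right) + L{\left(8 \right)}\right)^{2} = \left(\left(56 + 75\right) + 2\right)^{2} = \left(131 + 2\right)^{2} = 133^{2} = 17689$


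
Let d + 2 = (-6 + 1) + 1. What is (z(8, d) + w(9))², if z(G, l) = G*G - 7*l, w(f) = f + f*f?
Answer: 38416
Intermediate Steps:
w(f) = f + f²
d = -6 (d = -2 + ((-6 + 1) + 1) = -2 + (-5 + 1) = -2 - 4 = -6)
z(G, l) = G² - 7*l
(z(8, d) + w(9))² = ((8² - 7*(-6)) + 9*(1 + 9))² = ((64 + 42) + 9*10)² = (106 + 90)² = 196² = 38416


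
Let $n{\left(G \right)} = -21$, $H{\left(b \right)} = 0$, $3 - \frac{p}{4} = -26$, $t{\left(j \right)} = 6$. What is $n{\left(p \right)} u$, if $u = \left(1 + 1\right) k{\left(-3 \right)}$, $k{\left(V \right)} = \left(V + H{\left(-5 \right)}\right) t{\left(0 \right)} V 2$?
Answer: $-4536$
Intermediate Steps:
$p = 116$ ($p = 12 - -104 = 12 + 104 = 116$)
$k{\left(V \right)} = 12 V^{2}$ ($k{\left(V \right)} = \left(V + 0\right) 6 V 2 = V 12 V = 12 V^{2}$)
$u = 216$ ($u = \left(1 + 1\right) 12 \left(-3\right)^{2} = 2 \cdot 12 \cdot 9 = 2 \cdot 108 = 216$)
$n{\left(p \right)} u = \left(-21\right) 216 = -4536$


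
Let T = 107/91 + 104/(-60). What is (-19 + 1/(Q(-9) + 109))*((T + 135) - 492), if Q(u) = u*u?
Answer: 293571699/43225 ≈ 6791.7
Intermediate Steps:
Q(u) = u²
T = -761/1365 (T = 107*(1/91) + 104*(-1/60) = 107/91 - 26/15 = -761/1365 ≈ -0.55751)
(-19 + 1/(Q(-9) + 109))*((T + 135) - 492) = (-19 + 1/((-9)² + 109))*((-761/1365 + 135) - 492) = (-19 + 1/(81 + 109))*(183514/1365 - 492) = (-19 + 1/190)*(-488066/1365) = -3609/190*(-488066/1365) = 293571699/43225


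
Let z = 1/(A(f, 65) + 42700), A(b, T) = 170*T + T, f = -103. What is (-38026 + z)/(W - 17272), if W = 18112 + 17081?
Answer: -2046369189/964418615 ≈ -2.1219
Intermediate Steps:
W = 35193
A(b, T) = 171*T
z = 1/53815 (z = 1/(171*65 + 42700) = 1/(11115 + 42700) = 1/53815 ≈ 1.8582e-5)
(-38026 + z)/(W - 17272) = (-38026 + 1/53815)/(35193 - 17272) = -2046369189/53815/17921 = -2046369189/53815*1/17921 = -2046369189/964418615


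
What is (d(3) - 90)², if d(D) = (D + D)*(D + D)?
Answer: 2916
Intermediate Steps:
d(D) = 4*D² (d(D) = (2*D)*(2*D) = 4*D²)
(d(3) - 90)² = (4*3² - 90)² = (4*9 - 90)² = (36 - 90)² = (-54)² = 2916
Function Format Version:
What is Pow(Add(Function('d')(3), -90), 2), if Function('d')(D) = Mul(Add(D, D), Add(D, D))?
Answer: 2916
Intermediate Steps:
Function('d')(D) = Mul(4, Pow(D, 2)) (Function('d')(D) = Mul(Mul(2, D), Mul(2, D)) = Mul(4, Pow(D, 2)))
Pow(Add(Function('d')(3), -90), 2) = Pow(Add(Mul(4, Pow(3, 2)), -90), 2) = Pow(Add(Mul(4, 9), -90), 2) = Pow(Add(36, -90), 2) = Pow(-54, 2) = 2916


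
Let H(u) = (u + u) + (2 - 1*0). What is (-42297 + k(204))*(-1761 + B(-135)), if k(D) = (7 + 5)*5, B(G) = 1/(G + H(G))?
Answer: 2305763316/31 ≈ 7.4380e+7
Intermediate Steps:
H(u) = 2 + 2*u (H(u) = 2*u + (2 + 0) = 2*u + 2 = 2 + 2*u)
B(G) = 1/(2 + 3*G) (B(G) = 1/(G + (2 + 2*G)) = 1/(2 + 3*G))
k(D) = 60 (k(D) = 12*5 = 60)
(-42297 + k(204))*(-1761 + B(-135)) = (-42297 + 60)*(-1761 + 1/(2 + 3*(-135))) = -42237*(-1761 + 1/(2 - 405)) = -42237*(-1761 + 1/(-403)) = -42237*(-1761 - 1/403) = -42237*(-709684/403) = 2305763316/31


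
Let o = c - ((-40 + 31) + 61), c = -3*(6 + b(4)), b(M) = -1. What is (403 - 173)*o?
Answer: -15410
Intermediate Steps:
c = -15 (c = -3*(6 - 1) = -3*5 = -15)
o = -67 (o = -15 - ((-40 + 31) + 61) = -15 - (-9 + 61) = -15 - 1*52 = -15 - 52 = -67)
(403 - 173)*o = (403 - 173)*(-67) = 230*(-67) = -15410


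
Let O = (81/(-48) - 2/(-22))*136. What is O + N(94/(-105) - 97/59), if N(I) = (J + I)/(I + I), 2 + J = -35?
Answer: -72452581/346082 ≈ -209.35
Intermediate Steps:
J = -37 (J = -2 - 35 = -37)
N(I) = (-37 + I)/(2*I) (N(I) = (-37 + I)/(I + I) = (-37 + I)/((2*I)) = (-37 + I)*(1/(2*I)) = (-37 + I)/(2*I))
O = -4777/22 (O = (81*(-1/48) - 2*(-1/22))*136 = (-27/16 + 1/11)*136 = -281/176*136 = -4777/22 ≈ -217.14)
O + N(94/(-105) - 97/59) = -4777/22 + (-37 + (94/(-105) - 97/59))/(2*(94/(-105) - 97/59)) = -4777/22 + (-37 + (94*(-1/105) - 97*1/59))/(2*(94*(-1/105) - 97*1/59)) = -4777/22 + (-37 + (-94/105 - 97/59))/(2*(-94/105 - 97/59)) = -4777/22 + (-37 - 15731/6195)/(2*(-15731/6195)) = -4777/22 + (1/2)*(-6195/15731)*(-244946/6195) = -4777/22 + 122473/15731 = -72452581/346082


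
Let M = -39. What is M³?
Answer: -59319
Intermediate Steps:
M³ = (-39)³ = -59319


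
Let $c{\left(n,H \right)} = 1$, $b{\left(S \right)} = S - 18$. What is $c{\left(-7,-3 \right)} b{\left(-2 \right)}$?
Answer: $-20$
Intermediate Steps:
$b{\left(S \right)} = -18 + S$ ($b{\left(S \right)} = S - 18 = -18 + S$)
$c{\left(-7,-3 \right)} b{\left(-2 \right)} = 1 \left(-18 - 2\right) = 1 \left(-20\right) = -20$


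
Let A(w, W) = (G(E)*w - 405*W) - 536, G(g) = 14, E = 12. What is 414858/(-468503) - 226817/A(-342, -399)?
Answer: -5519184499/2361723623 ≈ -2.3369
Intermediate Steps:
A(w, W) = -536 - 405*W + 14*w (A(w, W) = (14*w - 405*W) - 536 = (-405*W + 14*w) - 536 = -536 - 405*W + 14*w)
414858/(-468503) - 226817/A(-342, -399) = 414858/(-468503) - 226817/(-536 - 405*(-399) + 14*(-342)) = 414858*(-1/468503) - 226817/(-536 + 161595 - 4788) = -414858/468503 - 226817/156271 = -5519184499/2361723623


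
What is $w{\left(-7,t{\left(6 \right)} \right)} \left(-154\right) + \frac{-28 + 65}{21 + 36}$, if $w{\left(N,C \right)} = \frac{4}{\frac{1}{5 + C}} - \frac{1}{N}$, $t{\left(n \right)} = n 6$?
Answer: $- \frac{1440809}{57} \approx -25277.0$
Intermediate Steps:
$t{\left(n \right)} = 6 n$
$w{\left(N,C \right)} = 20 - \frac{1}{N} + 4 C$ ($w{\left(N,C \right)} = 4 \left(5 + C\right) - \frac{1}{N} = \left(20 + 4 C\right) - \frac{1}{N} = 20 - \frac{1}{N} + 4 C$)
$w{\left(-7,t{\left(6 \right)} \right)} \left(-154\right) + \frac{-28 + 65}{21 + 36} = \left(20 - \frac{1}{-7} + 4 \cdot 6 \cdot 6\right) \left(-154\right) + \frac{-28 + 65}{21 + 36} = \left(20 - - \frac{1}{7} + 4 \cdot 36\right) \left(-154\right) + \frac{37}{57} = \left(20 + \frac{1}{7} + 144\right) \left(-154\right) + 37 \cdot \frac{1}{57} = \frac{1149}{7} \left(-154\right) + \frac{37}{57} = -25278 + \frac{37}{57} = - \frac{1440809}{57}$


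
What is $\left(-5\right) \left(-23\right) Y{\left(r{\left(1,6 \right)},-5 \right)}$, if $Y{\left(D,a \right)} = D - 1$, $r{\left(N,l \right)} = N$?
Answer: $0$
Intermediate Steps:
$Y{\left(D,a \right)} = -1 + D$
$\left(-5\right) \left(-23\right) Y{\left(r{\left(1,6 \right)},-5 \right)} = \left(-5\right) \left(-23\right) \left(-1 + 1\right) = 115 \cdot 0 = 0$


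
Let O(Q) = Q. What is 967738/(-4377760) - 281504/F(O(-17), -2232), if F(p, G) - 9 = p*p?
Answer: -308161334241/326143120 ≈ -944.87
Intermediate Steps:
F(p, G) = 9 + p² (F(p, G) = 9 + p*p = 9 + p²)
967738/(-4377760) - 281504/F(O(-17), -2232) = 967738/(-4377760) - 281504/(9 + (-17)²) = 967738*(-1/4377760) - 281504/(9 + 289) = -483869/2188880 - 281504/298 = -483869/2188880 - 281504*1/298 = -483869/2188880 - 140752/149 = -308161334241/326143120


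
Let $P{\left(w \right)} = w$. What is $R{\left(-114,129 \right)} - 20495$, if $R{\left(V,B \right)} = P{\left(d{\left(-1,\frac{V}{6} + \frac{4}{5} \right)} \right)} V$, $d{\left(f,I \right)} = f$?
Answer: $-20381$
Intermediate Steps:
$R{\left(V,B \right)} = - V$
$R{\left(-114,129 \right)} - 20495 = \left(-1\right) \left(-114\right) - 20495 = 114 - 20495 = -20381$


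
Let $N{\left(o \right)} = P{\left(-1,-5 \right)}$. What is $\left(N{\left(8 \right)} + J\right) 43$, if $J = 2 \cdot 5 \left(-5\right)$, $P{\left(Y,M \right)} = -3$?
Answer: $-2279$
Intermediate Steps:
$N{\left(o \right)} = -3$
$J = -50$ ($J = 10 \left(-5\right) = -50$)
$\left(N{\left(8 \right)} + J\right) 43 = \left(-3 - 50\right) 43 = \left(-53\right) 43 = -2279$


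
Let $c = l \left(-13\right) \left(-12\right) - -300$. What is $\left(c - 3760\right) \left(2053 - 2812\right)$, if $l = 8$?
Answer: $1678908$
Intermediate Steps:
$c = 1548$ ($c = 8 \left(-13\right) \left(-12\right) - -300 = \left(-104\right) \left(-12\right) + 300 = 1248 + 300 = 1548$)
$\left(c - 3760\right) \left(2053 - 2812\right) = \left(1548 - 3760\right) \left(2053 - 2812\right) = \left(-2212\right) \left(-759\right) = 1678908$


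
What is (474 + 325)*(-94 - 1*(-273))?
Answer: 143021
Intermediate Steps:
(474 + 325)*(-94 - 1*(-273)) = 799*(-94 + 273) = 799*179 = 143021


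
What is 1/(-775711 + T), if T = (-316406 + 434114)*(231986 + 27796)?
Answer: 1/30577643945 ≈ 3.2704e-11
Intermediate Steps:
T = 30578419656 (T = 117708*259782 = 30578419656)
1/(-775711 + T) = 1/(-775711 + 30578419656) = 1/30577643945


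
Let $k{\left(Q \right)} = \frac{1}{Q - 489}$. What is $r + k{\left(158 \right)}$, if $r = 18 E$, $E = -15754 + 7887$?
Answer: $- \frac{46871587}{331} \approx -1.4161 \cdot 10^{5}$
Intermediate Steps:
$E = -7867$
$k{\left(Q \right)} = \frac{1}{-489 + Q}$
$r = -141606$ ($r = 18 \left(-7867\right) = -141606$)
$r + k{\left(158 \right)} = -141606 + \frac{1}{-489 + 158} = -141606 + \frac{1}{-331} = -141606 - \frac{1}{331} = - \frac{46871587}{331}$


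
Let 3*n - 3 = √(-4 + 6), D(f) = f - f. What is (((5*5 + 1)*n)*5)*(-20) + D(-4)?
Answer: -2600 - 2600*√2/3 ≈ -3825.7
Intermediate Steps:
D(f) = 0
n = 1 + √2/3 (n = 1 + √(-4 + 6)/3 = 1 + √2/3 ≈ 1.4714)
(((5*5 + 1)*n)*5)*(-20) + D(-4) = (((5*5 + 1)*(1 + √2/3))*5)*(-20) + 0 = (((25 + 1)*(1 + √2/3))*5)*(-20) + 0 = ((26*(1 + √2/3))*5)*(-20) + 0 = ((26 + 26*√2/3)*5)*(-20) + 0 = (130 + 130*√2/3)*(-20) + 0 = (-2600 - 2600*√2/3) + 0 = -2600 - 2600*√2/3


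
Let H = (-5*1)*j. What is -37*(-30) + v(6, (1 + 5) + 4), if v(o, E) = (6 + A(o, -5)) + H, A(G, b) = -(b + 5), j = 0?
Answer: 1116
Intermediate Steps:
A(G, b) = -5 - b (A(G, b) = -(5 + b) = -5 - b)
H = 0 (H = -5*1*0 = -5*0 = 0)
v(o, E) = 6 (v(o, E) = (6 + (-5 - 1*(-5))) + 0 = (6 + (-5 + 5)) + 0 = (6 + 0) + 0 = 6 + 0 = 6)
-37*(-30) + v(6, (1 + 5) + 4) = -37*(-30) + 6 = 1110 + 6 = 1116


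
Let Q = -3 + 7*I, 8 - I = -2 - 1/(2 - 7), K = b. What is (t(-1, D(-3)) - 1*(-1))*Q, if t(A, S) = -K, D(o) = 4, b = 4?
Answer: -984/5 ≈ -196.80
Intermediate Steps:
K = 4
t(A, S) = -4 (t(A, S) = -1*4 = -4)
I = 49/5 (I = 8 - (-2 - 1/(2 - 7)) = 8 - (-2 - 1/(-5)) = 8 - (-2 - 1*(-⅕)) = 8 - (-2 + ⅕) = 8 - 1*(-9/5) = 8 + 9/5 = 49/5 ≈ 9.8000)
Q = 328/5 (Q = -3 + 7*(49/5) = -3 + 343/5 = 328/5 ≈ 65.600)
(t(-1, D(-3)) - 1*(-1))*Q = (-4 - 1*(-1))*(328/5) = (-4 + 1)*(328/5) = -3*328/5 = -984/5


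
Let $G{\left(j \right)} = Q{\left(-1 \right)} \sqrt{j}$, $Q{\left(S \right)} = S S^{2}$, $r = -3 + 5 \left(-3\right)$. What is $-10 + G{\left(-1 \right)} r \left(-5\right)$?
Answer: $-10 - 90 i \approx -10.0 - 90.0 i$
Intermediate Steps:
$r = -18$ ($r = -3 - 15 = -18$)
$Q{\left(S \right)} = S^{3}$
$G{\left(j \right)} = - \sqrt{j}$ ($G{\left(j \right)} = \left(-1\right)^{3} \sqrt{j} = - \sqrt{j}$)
$-10 + G{\left(-1 \right)} r \left(-5\right) = -10 + - \sqrt{-1} \left(\left(-18\right) \left(-5\right)\right) = -10 + - i 90 = -10 - 90 i$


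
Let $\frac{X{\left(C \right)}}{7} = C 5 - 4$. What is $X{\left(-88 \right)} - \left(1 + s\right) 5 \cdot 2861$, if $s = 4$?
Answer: $-74633$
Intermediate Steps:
$X{\left(C \right)} = -28 + 35 C$ ($X{\left(C \right)} = 7 \left(C 5 - 4\right) = 7 \left(5 C - 4\right) = 7 \left(-4 + 5 C\right) = -28 + 35 C$)
$X{\left(-88 \right)} - \left(1 + s\right) 5 \cdot 2861 = \left(-28 + 35 \left(-88\right)\right) - \left(1 + 4\right) 5 \cdot 2861 = \left(-28 - 3080\right) - 5 \cdot 5 \cdot 2861 = -3108 - 25 \cdot 2861 = -3108 - 71525 = -74633$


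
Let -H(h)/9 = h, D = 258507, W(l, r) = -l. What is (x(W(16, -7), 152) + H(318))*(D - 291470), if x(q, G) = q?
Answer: 94867514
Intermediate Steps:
H(h) = -9*h
(x(W(16, -7), 152) + H(318))*(D - 291470) = (-1*16 - 9*318)*(258507 - 291470) = (-16 - 2862)*(-32963) = -2878*(-32963) = 94867514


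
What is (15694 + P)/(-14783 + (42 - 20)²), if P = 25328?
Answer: -41022/14299 ≈ -2.8689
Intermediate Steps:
(15694 + P)/(-14783 + (42 - 20)²) = (15694 + 25328)/(-14783 + (42 - 20)²) = 41022/(-14783 + 22²) = 41022/(-14783 + 484) = 41022/(-14299) = 41022*(-1/14299) = -41022/14299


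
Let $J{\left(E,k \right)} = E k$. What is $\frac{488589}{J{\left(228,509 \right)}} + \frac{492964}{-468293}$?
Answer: $\frac{3010409657}{953444548} \approx 3.1574$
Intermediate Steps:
$\frac{488589}{J{\left(228,509 \right)}} + \frac{492964}{-468293} = \frac{488589}{228 \cdot 509} + \frac{492964}{-468293} = \frac{488589}{116052} + 492964 \left(- \frac{1}{468293}\right) = 488589 \cdot \frac{1}{116052} - \frac{492964}{468293} = \frac{162863}{38684} - \frac{492964}{468293} = \frac{3010409657}{953444548}$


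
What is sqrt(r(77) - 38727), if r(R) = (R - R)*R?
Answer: 3*I*sqrt(4303) ≈ 196.79*I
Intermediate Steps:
r(R) = 0 (r(R) = 0*R = 0)
sqrt(r(77) - 38727) = sqrt(0 - 38727) = sqrt(-38727) = 3*I*sqrt(4303)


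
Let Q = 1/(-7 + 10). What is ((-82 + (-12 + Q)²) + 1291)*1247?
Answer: 15096182/9 ≈ 1.6774e+6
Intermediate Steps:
Q = ⅓ (Q = 1/3 = ⅓ ≈ 0.33333)
((-82 + (-12 + Q)²) + 1291)*1247 = ((-82 + (-12 + ⅓)²) + 1291)*1247 = ((-82 + (-35/3)²) + 1291)*1247 = ((-82 + 1225/9) + 1291)*1247 = (487/9 + 1291)*1247 = (12106/9)*1247 = 15096182/9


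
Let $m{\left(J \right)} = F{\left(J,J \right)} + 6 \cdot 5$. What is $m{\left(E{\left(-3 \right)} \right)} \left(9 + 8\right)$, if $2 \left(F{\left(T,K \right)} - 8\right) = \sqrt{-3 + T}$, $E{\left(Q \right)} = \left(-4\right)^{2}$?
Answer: $646 + \frac{17 \sqrt{13}}{2} \approx 676.65$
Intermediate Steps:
$E{\left(Q \right)} = 16$
$F{\left(T,K \right)} = 8 + \frac{\sqrt{-3 + T}}{2}$
$m{\left(J \right)} = 38 + \frac{\sqrt{-3 + J}}{2}$ ($m{\left(J \right)} = \left(8 + \frac{\sqrt{-3 + J}}{2}\right) + 6 \cdot 5 = \left(8 + \frac{\sqrt{-3 + J}}{2}\right) + 30 = 38 + \frac{\sqrt{-3 + J}}{2}$)
$m{\left(E{\left(-3 \right)} \right)} \left(9 + 8\right) = \left(38 + \frac{\sqrt{-3 + 16}}{2}\right) \left(9 + 8\right) = \left(38 + \frac{\sqrt{13}}{2}\right) 17 = 646 + \frac{17 \sqrt{13}}{2}$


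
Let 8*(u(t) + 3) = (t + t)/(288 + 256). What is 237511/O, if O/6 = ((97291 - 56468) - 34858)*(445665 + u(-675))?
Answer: 258411968/17353852283115 ≈ 1.4891e-5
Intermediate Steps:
u(t) = -3 + t/2176 (u(t) = -3 + ((t + t)/(288 + 256))/8 = -3 + ((2*t)/544)/8 = -3 + ((2*t)*(1/544))/8 = -3 + (t/272)/8 = -3 + t/2176)
O = 17353852283115/1088 (O = 6*(((97291 - 56468) - 34858)*(445665 + (-3 + (1/2176)*(-675)))) = 6*((40823 - 34858)*(445665 + (-3 - 675/2176))) = 6*(5965*(445665 - 7203/2176)) = 6*(5965*(969759837/2176)) = 6*(5784617427705/2176) = 17353852283115/1088 ≈ 1.5950e+10)
237511/O = 237511/(17353852283115/1088) = 237511*(1088/17353852283115) = 258411968/17353852283115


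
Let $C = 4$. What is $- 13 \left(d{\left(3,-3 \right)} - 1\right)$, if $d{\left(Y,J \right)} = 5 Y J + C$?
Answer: $546$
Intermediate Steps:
$d{\left(Y,J \right)} = 4 + 5 J Y$ ($d{\left(Y,J \right)} = 5 Y J + 4 = 5 J Y + 4 = 4 + 5 J Y$)
$- 13 \left(d{\left(3,-3 \right)} - 1\right) = - 13 \left(\left(4 + 5 \left(-3\right) 3\right) - 1\right) = - 13 \left(\left(4 - 45\right) - 1\right) = - 13 \left(-41 - 1\right) = \left(-13\right) \left(-42\right) = 546$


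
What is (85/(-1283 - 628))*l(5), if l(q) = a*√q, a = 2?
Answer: -170*√5/1911 ≈ -0.19892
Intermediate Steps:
l(q) = 2*√q
(85/(-1283 - 628))*l(5) = (85/(-1283 - 628))*(2*√5) = (85/(-1911))*(2*√5) = (85*(-1/1911))*(2*√5) = -170*√5/1911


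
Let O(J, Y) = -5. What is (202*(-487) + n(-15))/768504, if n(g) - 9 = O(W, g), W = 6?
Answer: -16395/128084 ≈ -0.12800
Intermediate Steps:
n(g) = 4 (n(g) = 9 - 5 = 4)
(202*(-487) + n(-15))/768504 = (202*(-487) + 4)/768504 = (-98374 + 4)*(1/768504) = -98370*1/768504 = -16395/128084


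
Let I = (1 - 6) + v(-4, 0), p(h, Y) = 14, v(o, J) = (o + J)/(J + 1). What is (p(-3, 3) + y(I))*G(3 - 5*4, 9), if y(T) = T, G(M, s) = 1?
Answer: 5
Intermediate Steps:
v(o, J) = (J + o)/(1 + J)
I = -9 (I = (1 - 6) + (0 - 4)/(1 + 0) = -5 - 4/1 = -5 + 1*(-4) = -5 - 4 = -9)
(p(-3, 3) + y(I))*G(3 - 5*4, 9) = (14 - 9)*1 = 5*1 = 5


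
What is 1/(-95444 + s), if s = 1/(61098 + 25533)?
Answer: -86631/8268409163 ≈ -1.0477e-5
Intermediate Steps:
s = 1/86631 ≈ 1.1543e-5
1/(-95444 + s) = 1/(-95444 + 1/86631) = 1/(-8268409163/86631) = -86631/8268409163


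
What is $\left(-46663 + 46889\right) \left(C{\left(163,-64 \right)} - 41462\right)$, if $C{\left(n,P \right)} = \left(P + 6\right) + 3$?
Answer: $-9382842$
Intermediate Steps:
$C{\left(n,P \right)} = 9 + P$ ($C{\left(n,P \right)} = \left(6 + P\right) + 3 = 9 + P$)
$\left(-46663 + 46889\right) \left(C{\left(163,-64 \right)} - 41462\right) = \left(-46663 + 46889\right) \left(\left(9 - 64\right) - 41462\right) = 226 \left(-55 - 41462\right) = 226 \left(-41517\right) = -9382842$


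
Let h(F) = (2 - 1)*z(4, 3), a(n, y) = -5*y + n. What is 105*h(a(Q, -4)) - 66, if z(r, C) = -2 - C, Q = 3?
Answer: -591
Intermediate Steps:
a(n, y) = n - 5*y
h(F) = -5 (h(F) = (2 - 1)*(-2 - 1*3) = 1*(-2 - 3) = 1*(-5) = -5)
105*h(a(Q, -4)) - 66 = 105*(-5) - 66 = -525 - 66 = -591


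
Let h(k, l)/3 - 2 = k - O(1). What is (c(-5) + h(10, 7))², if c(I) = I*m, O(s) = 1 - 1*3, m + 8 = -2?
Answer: 8464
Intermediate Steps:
m = -10 (m = -8 - 2 = -10)
O(s) = -2 (O(s) = 1 - 3 = -2)
c(I) = -10*I (c(I) = I*(-10) = -10*I)
h(k, l) = 12 + 3*k (h(k, l) = 6 + 3*(k - 1*(-2)) = 6 + 3*(k + 2) = 6 + 3*(2 + k) = 6 + (6 + 3*k) = 12 + 3*k)
(c(-5) + h(10, 7))² = (-10*(-5) + (12 + 3*10))² = (50 + (12 + 30))² = (50 + 42)² = 92² = 8464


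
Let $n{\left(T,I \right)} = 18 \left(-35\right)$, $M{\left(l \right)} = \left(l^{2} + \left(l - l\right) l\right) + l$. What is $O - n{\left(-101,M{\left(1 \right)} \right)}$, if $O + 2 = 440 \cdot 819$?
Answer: $360988$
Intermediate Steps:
$M{\left(l \right)} = l + l^{2}$ ($M{\left(l \right)} = \left(l^{2} + 0 l\right) + l = \left(l^{2} + 0\right) + l = l^{2} + l = l + l^{2}$)
$O = 360358$ ($O = -2 + 440 \cdot 819 = -2 + 360360 = 360358$)
$n{\left(T,I \right)} = -630$
$O - n{\left(-101,M{\left(1 \right)} \right)} = 360358 - -630 = 360358 + 630 = 360988$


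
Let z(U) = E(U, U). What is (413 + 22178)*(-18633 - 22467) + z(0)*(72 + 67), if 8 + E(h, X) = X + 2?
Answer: -928490934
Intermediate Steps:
E(h, X) = -6 + X (E(h, X) = -8 + (X + 2) = -8 + (2 + X) = -6 + X)
z(U) = -6 + U
(413 + 22178)*(-18633 - 22467) + z(0)*(72 + 67) = (413 + 22178)*(-18633 - 22467) + (-6 + 0)*(72 + 67) = 22591*(-41100) - 6*139 = -928490100 - 834 = -928490934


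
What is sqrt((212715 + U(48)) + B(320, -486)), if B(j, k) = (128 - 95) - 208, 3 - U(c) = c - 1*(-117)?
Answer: sqrt(212378) ≈ 460.84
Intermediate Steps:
U(c) = -114 - c (U(c) = 3 - (c - 1*(-117)) = 3 - (c + 117) = 3 - (117 + c) = 3 + (-117 - c) = -114 - c)
B(j, k) = -175 (B(j, k) = 33 - 208 = -175)
sqrt((212715 + U(48)) + B(320, -486)) = sqrt((212715 + (-114 - 1*48)) - 175) = sqrt((212715 + (-114 - 48)) - 175) = sqrt((212715 - 162) - 175) = sqrt(212553 - 175) = sqrt(212378)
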